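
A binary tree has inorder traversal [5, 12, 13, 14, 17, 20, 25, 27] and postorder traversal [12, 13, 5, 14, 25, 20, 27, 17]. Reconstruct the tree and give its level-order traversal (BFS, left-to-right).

Inorder:   [5, 12, 13, 14, 17, 20, 25, 27]
Postorder: [12, 13, 5, 14, 25, 20, 27, 17]
Algorithm: postorder visits root last, so walk postorder right-to-left;
each value is the root of the current inorder slice — split it at that
value, recurse on the right subtree first, then the left.
Recursive splits:
  root=17; inorder splits into left=[5, 12, 13, 14], right=[20, 25, 27]
  root=27; inorder splits into left=[20, 25], right=[]
  root=20; inorder splits into left=[], right=[25]
  root=25; inorder splits into left=[], right=[]
  root=14; inorder splits into left=[5, 12, 13], right=[]
  root=5; inorder splits into left=[], right=[12, 13]
  root=13; inorder splits into left=[12], right=[]
  root=12; inorder splits into left=[], right=[]
Reconstructed level-order: [17, 14, 27, 5, 20, 13, 25, 12]


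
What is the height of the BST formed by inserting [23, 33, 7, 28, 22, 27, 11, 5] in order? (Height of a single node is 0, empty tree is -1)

Insertion order: [23, 33, 7, 28, 22, 27, 11, 5]
Tree (level-order array): [23, 7, 33, 5, 22, 28, None, None, None, 11, None, 27]
Compute height bottom-up (empty subtree = -1):
  height(5) = 1 + max(-1, -1) = 0
  height(11) = 1 + max(-1, -1) = 0
  height(22) = 1 + max(0, -1) = 1
  height(7) = 1 + max(0, 1) = 2
  height(27) = 1 + max(-1, -1) = 0
  height(28) = 1 + max(0, -1) = 1
  height(33) = 1 + max(1, -1) = 2
  height(23) = 1 + max(2, 2) = 3
Height = 3


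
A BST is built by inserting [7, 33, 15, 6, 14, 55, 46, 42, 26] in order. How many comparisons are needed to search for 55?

Search path for 55: 7 -> 33 -> 55
Found: True
Comparisons: 3


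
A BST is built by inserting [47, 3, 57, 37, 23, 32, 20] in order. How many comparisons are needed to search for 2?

Search path for 2: 47 -> 3
Found: False
Comparisons: 2


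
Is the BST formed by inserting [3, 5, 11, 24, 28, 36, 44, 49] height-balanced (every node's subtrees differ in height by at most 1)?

Tree (level-order array): [3, None, 5, None, 11, None, 24, None, 28, None, 36, None, 44, None, 49]
Definition: a tree is height-balanced if, at every node, |h(left) - h(right)| <= 1 (empty subtree has height -1).
Bottom-up per-node check:
  node 49: h_left=-1, h_right=-1, diff=0 [OK], height=0
  node 44: h_left=-1, h_right=0, diff=1 [OK], height=1
  node 36: h_left=-1, h_right=1, diff=2 [FAIL (|-1-1|=2 > 1)], height=2
  node 28: h_left=-1, h_right=2, diff=3 [FAIL (|-1-2|=3 > 1)], height=3
  node 24: h_left=-1, h_right=3, diff=4 [FAIL (|-1-3|=4 > 1)], height=4
  node 11: h_left=-1, h_right=4, diff=5 [FAIL (|-1-4|=5 > 1)], height=5
  node 5: h_left=-1, h_right=5, diff=6 [FAIL (|-1-5|=6 > 1)], height=6
  node 3: h_left=-1, h_right=6, diff=7 [FAIL (|-1-6|=7 > 1)], height=7
Node 36 violates the condition: |-1 - 1| = 2 > 1.
Result: Not balanced


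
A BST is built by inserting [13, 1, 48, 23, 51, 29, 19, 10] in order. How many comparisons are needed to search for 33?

Search path for 33: 13 -> 48 -> 23 -> 29
Found: False
Comparisons: 4


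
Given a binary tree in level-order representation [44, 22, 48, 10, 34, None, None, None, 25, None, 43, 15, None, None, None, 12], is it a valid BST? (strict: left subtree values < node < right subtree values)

Level-order array: [44, 22, 48, 10, 34, None, None, None, 25, None, 43, 15, None, None, None, 12]
Validate using subtree bounds (lo, hi): at each node, require lo < value < hi,
then recurse left with hi=value and right with lo=value.
Preorder trace (stopping at first violation):
  at node 44 with bounds (-inf, +inf): OK
  at node 22 with bounds (-inf, 44): OK
  at node 10 with bounds (-inf, 22): OK
  at node 25 with bounds (10, 22): VIOLATION
Node 25 violates its bound: not (10 < 25 < 22).
Result: Not a valid BST


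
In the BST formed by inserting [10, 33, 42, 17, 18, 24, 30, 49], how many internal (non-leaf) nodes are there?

Tree built from: [10, 33, 42, 17, 18, 24, 30, 49]
Tree (level-order array): [10, None, 33, 17, 42, None, 18, None, 49, None, 24, None, None, None, 30]
Rule: An internal node has at least one child.
Per-node child counts:
  node 10: 1 child(ren)
  node 33: 2 child(ren)
  node 17: 1 child(ren)
  node 18: 1 child(ren)
  node 24: 1 child(ren)
  node 30: 0 child(ren)
  node 42: 1 child(ren)
  node 49: 0 child(ren)
Matching nodes: [10, 33, 17, 18, 24, 42]
Count of internal (non-leaf) nodes: 6


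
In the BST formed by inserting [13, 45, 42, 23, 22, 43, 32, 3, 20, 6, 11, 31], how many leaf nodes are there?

Tree built from: [13, 45, 42, 23, 22, 43, 32, 3, 20, 6, 11, 31]
Tree (level-order array): [13, 3, 45, None, 6, 42, None, None, 11, 23, 43, None, None, 22, 32, None, None, 20, None, 31]
Rule: A leaf has 0 children.
Per-node child counts:
  node 13: 2 child(ren)
  node 3: 1 child(ren)
  node 6: 1 child(ren)
  node 11: 0 child(ren)
  node 45: 1 child(ren)
  node 42: 2 child(ren)
  node 23: 2 child(ren)
  node 22: 1 child(ren)
  node 20: 0 child(ren)
  node 32: 1 child(ren)
  node 31: 0 child(ren)
  node 43: 0 child(ren)
Matching nodes: [11, 20, 31, 43]
Count of leaf nodes: 4


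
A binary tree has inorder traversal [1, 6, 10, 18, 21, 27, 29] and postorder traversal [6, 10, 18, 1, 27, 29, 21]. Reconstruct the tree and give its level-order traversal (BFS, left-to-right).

Inorder:   [1, 6, 10, 18, 21, 27, 29]
Postorder: [6, 10, 18, 1, 27, 29, 21]
Algorithm: postorder visits root last, so walk postorder right-to-left;
each value is the root of the current inorder slice — split it at that
value, recurse on the right subtree first, then the left.
Recursive splits:
  root=21; inorder splits into left=[1, 6, 10, 18], right=[27, 29]
  root=29; inorder splits into left=[27], right=[]
  root=27; inorder splits into left=[], right=[]
  root=1; inorder splits into left=[], right=[6, 10, 18]
  root=18; inorder splits into left=[6, 10], right=[]
  root=10; inorder splits into left=[6], right=[]
  root=6; inorder splits into left=[], right=[]
Reconstructed level-order: [21, 1, 29, 18, 27, 10, 6]


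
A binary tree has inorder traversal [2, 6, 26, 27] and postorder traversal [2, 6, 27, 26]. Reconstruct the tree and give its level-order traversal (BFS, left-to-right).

Inorder:   [2, 6, 26, 27]
Postorder: [2, 6, 27, 26]
Algorithm: postorder visits root last, so walk postorder right-to-left;
each value is the root of the current inorder slice — split it at that
value, recurse on the right subtree first, then the left.
Recursive splits:
  root=26; inorder splits into left=[2, 6], right=[27]
  root=27; inorder splits into left=[], right=[]
  root=6; inorder splits into left=[2], right=[]
  root=2; inorder splits into left=[], right=[]
Reconstructed level-order: [26, 6, 27, 2]


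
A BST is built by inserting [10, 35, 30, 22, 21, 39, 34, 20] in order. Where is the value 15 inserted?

Starting tree (level order): [10, None, 35, 30, 39, 22, 34, None, None, 21, None, None, None, 20]
Insertion path: 10 -> 35 -> 30 -> 22 -> 21 -> 20
Result: insert 15 as left child of 20
Final tree (level order): [10, None, 35, 30, 39, 22, 34, None, None, 21, None, None, None, 20, None, 15]


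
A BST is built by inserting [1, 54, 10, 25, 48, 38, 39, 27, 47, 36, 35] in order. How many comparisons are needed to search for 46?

Search path for 46: 1 -> 54 -> 10 -> 25 -> 48 -> 38 -> 39 -> 47
Found: False
Comparisons: 8


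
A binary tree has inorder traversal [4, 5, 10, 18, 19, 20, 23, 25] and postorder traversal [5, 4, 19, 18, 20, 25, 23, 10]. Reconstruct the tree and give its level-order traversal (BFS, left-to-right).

Inorder:   [4, 5, 10, 18, 19, 20, 23, 25]
Postorder: [5, 4, 19, 18, 20, 25, 23, 10]
Algorithm: postorder visits root last, so walk postorder right-to-left;
each value is the root of the current inorder slice — split it at that
value, recurse on the right subtree first, then the left.
Recursive splits:
  root=10; inorder splits into left=[4, 5], right=[18, 19, 20, 23, 25]
  root=23; inorder splits into left=[18, 19, 20], right=[25]
  root=25; inorder splits into left=[], right=[]
  root=20; inorder splits into left=[18, 19], right=[]
  root=18; inorder splits into left=[], right=[19]
  root=19; inorder splits into left=[], right=[]
  root=4; inorder splits into left=[], right=[5]
  root=5; inorder splits into left=[], right=[]
Reconstructed level-order: [10, 4, 23, 5, 20, 25, 18, 19]


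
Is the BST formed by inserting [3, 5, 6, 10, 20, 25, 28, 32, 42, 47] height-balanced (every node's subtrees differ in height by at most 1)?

Tree (level-order array): [3, None, 5, None, 6, None, 10, None, 20, None, 25, None, 28, None, 32, None, 42, None, 47]
Definition: a tree is height-balanced if, at every node, |h(left) - h(right)| <= 1 (empty subtree has height -1).
Bottom-up per-node check:
  node 47: h_left=-1, h_right=-1, diff=0 [OK], height=0
  node 42: h_left=-1, h_right=0, diff=1 [OK], height=1
  node 32: h_left=-1, h_right=1, diff=2 [FAIL (|-1-1|=2 > 1)], height=2
  node 28: h_left=-1, h_right=2, diff=3 [FAIL (|-1-2|=3 > 1)], height=3
  node 25: h_left=-1, h_right=3, diff=4 [FAIL (|-1-3|=4 > 1)], height=4
  node 20: h_left=-1, h_right=4, diff=5 [FAIL (|-1-4|=5 > 1)], height=5
  node 10: h_left=-1, h_right=5, diff=6 [FAIL (|-1-5|=6 > 1)], height=6
  node 6: h_left=-1, h_right=6, diff=7 [FAIL (|-1-6|=7 > 1)], height=7
  node 5: h_left=-1, h_right=7, diff=8 [FAIL (|-1-7|=8 > 1)], height=8
  node 3: h_left=-1, h_right=8, diff=9 [FAIL (|-1-8|=9 > 1)], height=9
Node 32 violates the condition: |-1 - 1| = 2 > 1.
Result: Not balanced


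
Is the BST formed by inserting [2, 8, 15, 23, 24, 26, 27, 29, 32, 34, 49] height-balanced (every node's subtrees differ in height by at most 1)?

Tree (level-order array): [2, None, 8, None, 15, None, 23, None, 24, None, 26, None, 27, None, 29, None, 32, None, 34, None, 49]
Definition: a tree is height-balanced if, at every node, |h(left) - h(right)| <= 1 (empty subtree has height -1).
Bottom-up per-node check:
  node 49: h_left=-1, h_right=-1, diff=0 [OK], height=0
  node 34: h_left=-1, h_right=0, diff=1 [OK], height=1
  node 32: h_left=-1, h_right=1, diff=2 [FAIL (|-1-1|=2 > 1)], height=2
  node 29: h_left=-1, h_right=2, diff=3 [FAIL (|-1-2|=3 > 1)], height=3
  node 27: h_left=-1, h_right=3, diff=4 [FAIL (|-1-3|=4 > 1)], height=4
  node 26: h_left=-1, h_right=4, diff=5 [FAIL (|-1-4|=5 > 1)], height=5
  node 24: h_left=-1, h_right=5, diff=6 [FAIL (|-1-5|=6 > 1)], height=6
  node 23: h_left=-1, h_right=6, diff=7 [FAIL (|-1-6|=7 > 1)], height=7
  node 15: h_left=-1, h_right=7, diff=8 [FAIL (|-1-7|=8 > 1)], height=8
  node 8: h_left=-1, h_right=8, diff=9 [FAIL (|-1-8|=9 > 1)], height=9
  node 2: h_left=-1, h_right=9, diff=10 [FAIL (|-1-9|=10 > 1)], height=10
Node 32 violates the condition: |-1 - 1| = 2 > 1.
Result: Not balanced


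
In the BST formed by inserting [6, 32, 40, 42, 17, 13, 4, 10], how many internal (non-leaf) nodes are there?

Tree built from: [6, 32, 40, 42, 17, 13, 4, 10]
Tree (level-order array): [6, 4, 32, None, None, 17, 40, 13, None, None, 42, 10]
Rule: An internal node has at least one child.
Per-node child counts:
  node 6: 2 child(ren)
  node 4: 0 child(ren)
  node 32: 2 child(ren)
  node 17: 1 child(ren)
  node 13: 1 child(ren)
  node 10: 0 child(ren)
  node 40: 1 child(ren)
  node 42: 0 child(ren)
Matching nodes: [6, 32, 17, 13, 40]
Count of internal (non-leaf) nodes: 5


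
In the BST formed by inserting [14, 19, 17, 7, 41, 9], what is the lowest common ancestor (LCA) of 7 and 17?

Tree insertion order: [14, 19, 17, 7, 41, 9]
Tree (level-order array): [14, 7, 19, None, 9, 17, 41]
In a BST, the LCA of p=7, q=17 is the first node v on the
root-to-leaf path with p <= v <= q (go left if both < v, right if both > v).
Walk from root:
  at 14: 7 <= 14 <= 17, this is the LCA
LCA = 14


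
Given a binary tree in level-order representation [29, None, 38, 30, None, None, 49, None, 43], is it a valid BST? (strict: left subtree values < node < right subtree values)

Level-order array: [29, None, 38, 30, None, None, 49, None, 43]
Validate using subtree bounds (lo, hi): at each node, require lo < value < hi,
then recurse left with hi=value and right with lo=value.
Preorder trace (stopping at first violation):
  at node 29 with bounds (-inf, +inf): OK
  at node 38 with bounds (29, +inf): OK
  at node 30 with bounds (29, 38): OK
  at node 49 with bounds (30, 38): VIOLATION
Node 49 violates its bound: not (30 < 49 < 38).
Result: Not a valid BST


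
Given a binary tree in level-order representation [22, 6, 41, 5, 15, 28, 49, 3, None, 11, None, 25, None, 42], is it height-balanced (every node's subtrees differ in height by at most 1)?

Tree (level-order array): [22, 6, 41, 5, 15, 28, 49, 3, None, 11, None, 25, None, 42]
Definition: a tree is height-balanced if, at every node, |h(left) - h(right)| <= 1 (empty subtree has height -1).
Bottom-up per-node check:
  node 3: h_left=-1, h_right=-1, diff=0 [OK], height=0
  node 5: h_left=0, h_right=-1, diff=1 [OK], height=1
  node 11: h_left=-1, h_right=-1, diff=0 [OK], height=0
  node 15: h_left=0, h_right=-1, diff=1 [OK], height=1
  node 6: h_left=1, h_right=1, diff=0 [OK], height=2
  node 25: h_left=-1, h_right=-1, diff=0 [OK], height=0
  node 28: h_left=0, h_right=-1, diff=1 [OK], height=1
  node 42: h_left=-1, h_right=-1, diff=0 [OK], height=0
  node 49: h_left=0, h_right=-1, diff=1 [OK], height=1
  node 41: h_left=1, h_right=1, diff=0 [OK], height=2
  node 22: h_left=2, h_right=2, diff=0 [OK], height=3
All nodes satisfy the balance condition.
Result: Balanced


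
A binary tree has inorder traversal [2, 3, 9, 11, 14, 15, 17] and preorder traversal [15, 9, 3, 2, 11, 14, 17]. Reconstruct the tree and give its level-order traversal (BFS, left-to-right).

Inorder:  [2, 3, 9, 11, 14, 15, 17]
Preorder: [15, 9, 3, 2, 11, 14, 17]
Algorithm: preorder visits root first, so consume preorder in order;
for each root, split the current inorder slice at that value into
left-subtree inorder and right-subtree inorder, then recurse.
Recursive splits:
  root=15; inorder splits into left=[2, 3, 9, 11, 14], right=[17]
  root=9; inorder splits into left=[2, 3], right=[11, 14]
  root=3; inorder splits into left=[2], right=[]
  root=2; inorder splits into left=[], right=[]
  root=11; inorder splits into left=[], right=[14]
  root=14; inorder splits into left=[], right=[]
  root=17; inorder splits into left=[], right=[]
Reconstructed level-order: [15, 9, 17, 3, 11, 2, 14]


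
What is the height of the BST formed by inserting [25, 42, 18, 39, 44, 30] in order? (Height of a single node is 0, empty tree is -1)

Insertion order: [25, 42, 18, 39, 44, 30]
Tree (level-order array): [25, 18, 42, None, None, 39, 44, 30]
Compute height bottom-up (empty subtree = -1):
  height(18) = 1 + max(-1, -1) = 0
  height(30) = 1 + max(-1, -1) = 0
  height(39) = 1 + max(0, -1) = 1
  height(44) = 1 + max(-1, -1) = 0
  height(42) = 1 + max(1, 0) = 2
  height(25) = 1 + max(0, 2) = 3
Height = 3


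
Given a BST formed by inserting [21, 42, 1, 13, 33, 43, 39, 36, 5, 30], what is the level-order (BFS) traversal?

Tree insertion order: [21, 42, 1, 13, 33, 43, 39, 36, 5, 30]
Tree (level-order array): [21, 1, 42, None, 13, 33, 43, 5, None, 30, 39, None, None, None, None, None, None, 36]
BFS from the root, enqueuing left then right child of each popped node:
  queue [21] -> pop 21, enqueue [1, 42], visited so far: [21]
  queue [1, 42] -> pop 1, enqueue [13], visited so far: [21, 1]
  queue [42, 13] -> pop 42, enqueue [33, 43], visited so far: [21, 1, 42]
  queue [13, 33, 43] -> pop 13, enqueue [5], visited so far: [21, 1, 42, 13]
  queue [33, 43, 5] -> pop 33, enqueue [30, 39], visited so far: [21, 1, 42, 13, 33]
  queue [43, 5, 30, 39] -> pop 43, enqueue [none], visited so far: [21, 1, 42, 13, 33, 43]
  queue [5, 30, 39] -> pop 5, enqueue [none], visited so far: [21, 1, 42, 13, 33, 43, 5]
  queue [30, 39] -> pop 30, enqueue [none], visited so far: [21, 1, 42, 13, 33, 43, 5, 30]
  queue [39] -> pop 39, enqueue [36], visited so far: [21, 1, 42, 13, 33, 43, 5, 30, 39]
  queue [36] -> pop 36, enqueue [none], visited so far: [21, 1, 42, 13, 33, 43, 5, 30, 39, 36]
Result: [21, 1, 42, 13, 33, 43, 5, 30, 39, 36]


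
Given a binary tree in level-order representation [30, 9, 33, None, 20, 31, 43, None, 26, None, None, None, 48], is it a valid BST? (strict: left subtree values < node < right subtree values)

Level-order array: [30, 9, 33, None, 20, 31, 43, None, 26, None, None, None, 48]
Validate using subtree bounds (lo, hi): at each node, require lo < value < hi,
then recurse left with hi=value and right with lo=value.
Preorder trace (stopping at first violation):
  at node 30 with bounds (-inf, +inf): OK
  at node 9 with bounds (-inf, 30): OK
  at node 20 with bounds (9, 30): OK
  at node 26 with bounds (20, 30): OK
  at node 33 with bounds (30, +inf): OK
  at node 31 with bounds (30, 33): OK
  at node 43 with bounds (33, +inf): OK
  at node 48 with bounds (43, +inf): OK
No violation found at any node.
Result: Valid BST


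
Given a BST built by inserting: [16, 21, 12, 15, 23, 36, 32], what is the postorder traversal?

Tree insertion order: [16, 21, 12, 15, 23, 36, 32]
Tree (level-order array): [16, 12, 21, None, 15, None, 23, None, None, None, 36, 32]
Postorder traversal: [15, 12, 32, 36, 23, 21, 16]


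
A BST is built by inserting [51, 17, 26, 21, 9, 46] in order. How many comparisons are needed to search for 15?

Search path for 15: 51 -> 17 -> 9
Found: False
Comparisons: 3


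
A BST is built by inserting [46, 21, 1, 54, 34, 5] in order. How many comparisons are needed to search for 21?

Search path for 21: 46 -> 21
Found: True
Comparisons: 2


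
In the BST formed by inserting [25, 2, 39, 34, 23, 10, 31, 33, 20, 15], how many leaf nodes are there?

Tree built from: [25, 2, 39, 34, 23, 10, 31, 33, 20, 15]
Tree (level-order array): [25, 2, 39, None, 23, 34, None, 10, None, 31, None, None, 20, None, 33, 15]
Rule: A leaf has 0 children.
Per-node child counts:
  node 25: 2 child(ren)
  node 2: 1 child(ren)
  node 23: 1 child(ren)
  node 10: 1 child(ren)
  node 20: 1 child(ren)
  node 15: 0 child(ren)
  node 39: 1 child(ren)
  node 34: 1 child(ren)
  node 31: 1 child(ren)
  node 33: 0 child(ren)
Matching nodes: [15, 33]
Count of leaf nodes: 2


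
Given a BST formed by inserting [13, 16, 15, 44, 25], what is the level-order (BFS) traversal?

Tree insertion order: [13, 16, 15, 44, 25]
Tree (level-order array): [13, None, 16, 15, 44, None, None, 25]
BFS from the root, enqueuing left then right child of each popped node:
  queue [13] -> pop 13, enqueue [16], visited so far: [13]
  queue [16] -> pop 16, enqueue [15, 44], visited so far: [13, 16]
  queue [15, 44] -> pop 15, enqueue [none], visited so far: [13, 16, 15]
  queue [44] -> pop 44, enqueue [25], visited so far: [13, 16, 15, 44]
  queue [25] -> pop 25, enqueue [none], visited so far: [13, 16, 15, 44, 25]
Result: [13, 16, 15, 44, 25]


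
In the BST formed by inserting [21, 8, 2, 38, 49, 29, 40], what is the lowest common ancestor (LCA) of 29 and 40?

Tree insertion order: [21, 8, 2, 38, 49, 29, 40]
Tree (level-order array): [21, 8, 38, 2, None, 29, 49, None, None, None, None, 40]
In a BST, the LCA of p=29, q=40 is the first node v on the
root-to-leaf path with p <= v <= q (go left if both < v, right if both > v).
Walk from root:
  at 21: both 29 and 40 > 21, go right
  at 38: 29 <= 38 <= 40, this is the LCA
LCA = 38


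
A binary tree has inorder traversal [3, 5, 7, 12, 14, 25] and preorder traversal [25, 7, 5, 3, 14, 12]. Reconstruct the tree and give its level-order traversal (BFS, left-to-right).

Inorder:  [3, 5, 7, 12, 14, 25]
Preorder: [25, 7, 5, 3, 14, 12]
Algorithm: preorder visits root first, so consume preorder in order;
for each root, split the current inorder slice at that value into
left-subtree inorder and right-subtree inorder, then recurse.
Recursive splits:
  root=25; inorder splits into left=[3, 5, 7, 12, 14], right=[]
  root=7; inorder splits into left=[3, 5], right=[12, 14]
  root=5; inorder splits into left=[3], right=[]
  root=3; inorder splits into left=[], right=[]
  root=14; inorder splits into left=[12], right=[]
  root=12; inorder splits into left=[], right=[]
Reconstructed level-order: [25, 7, 5, 14, 3, 12]


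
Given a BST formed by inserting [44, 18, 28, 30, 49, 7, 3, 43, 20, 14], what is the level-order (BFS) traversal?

Tree insertion order: [44, 18, 28, 30, 49, 7, 3, 43, 20, 14]
Tree (level-order array): [44, 18, 49, 7, 28, None, None, 3, 14, 20, 30, None, None, None, None, None, None, None, 43]
BFS from the root, enqueuing left then right child of each popped node:
  queue [44] -> pop 44, enqueue [18, 49], visited so far: [44]
  queue [18, 49] -> pop 18, enqueue [7, 28], visited so far: [44, 18]
  queue [49, 7, 28] -> pop 49, enqueue [none], visited so far: [44, 18, 49]
  queue [7, 28] -> pop 7, enqueue [3, 14], visited so far: [44, 18, 49, 7]
  queue [28, 3, 14] -> pop 28, enqueue [20, 30], visited so far: [44, 18, 49, 7, 28]
  queue [3, 14, 20, 30] -> pop 3, enqueue [none], visited so far: [44, 18, 49, 7, 28, 3]
  queue [14, 20, 30] -> pop 14, enqueue [none], visited so far: [44, 18, 49, 7, 28, 3, 14]
  queue [20, 30] -> pop 20, enqueue [none], visited so far: [44, 18, 49, 7, 28, 3, 14, 20]
  queue [30] -> pop 30, enqueue [43], visited so far: [44, 18, 49, 7, 28, 3, 14, 20, 30]
  queue [43] -> pop 43, enqueue [none], visited so far: [44, 18, 49, 7, 28, 3, 14, 20, 30, 43]
Result: [44, 18, 49, 7, 28, 3, 14, 20, 30, 43]


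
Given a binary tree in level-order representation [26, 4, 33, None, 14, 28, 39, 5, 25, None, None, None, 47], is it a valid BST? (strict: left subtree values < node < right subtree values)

Level-order array: [26, 4, 33, None, 14, 28, 39, 5, 25, None, None, None, 47]
Validate using subtree bounds (lo, hi): at each node, require lo < value < hi,
then recurse left with hi=value and right with lo=value.
Preorder trace (stopping at first violation):
  at node 26 with bounds (-inf, +inf): OK
  at node 4 with bounds (-inf, 26): OK
  at node 14 with bounds (4, 26): OK
  at node 5 with bounds (4, 14): OK
  at node 25 with bounds (14, 26): OK
  at node 33 with bounds (26, +inf): OK
  at node 28 with bounds (26, 33): OK
  at node 39 with bounds (33, +inf): OK
  at node 47 with bounds (39, +inf): OK
No violation found at any node.
Result: Valid BST


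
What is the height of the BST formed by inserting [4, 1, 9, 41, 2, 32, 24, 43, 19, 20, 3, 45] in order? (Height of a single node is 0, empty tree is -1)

Insertion order: [4, 1, 9, 41, 2, 32, 24, 43, 19, 20, 3, 45]
Tree (level-order array): [4, 1, 9, None, 2, None, 41, None, 3, 32, 43, None, None, 24, None, None, 45, 19, None, None, None, None, 20]
Compute height bottom-up (empty subtree = -1):
  height(3) = 1 + max(-1, -1) = 0
  height(2) = 1 + max(-1, 0) = 1
  height(1) = 1 + max(-1, 1) = 2
  height(20) = 1 + max(-1, -1) = 0
  height(19) = 1 + max(-1, 0) = 1
  height(24) = 1 + max(1, -1) = 2
  height(32) = 1 + max(2, -1) = 3
  height(45) = 1 + max(-1, -1) = 0
  height(43) = 1 + max(-1, 0) = 1
  height(41) = 1 + max(3, 1) = 4
  height(9) = 1 + max(-1, 4) = 5
  height(4) = 1 + max(2, 5) = 6
Height = 6


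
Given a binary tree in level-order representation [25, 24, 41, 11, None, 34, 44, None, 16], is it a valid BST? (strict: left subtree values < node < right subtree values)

Level-order array: [25, 24, 41, 11, None, 34, 44, None, 16]
Validate using subtree bounds (lo, hi): at each node, require lo < value < hi,
then recurse left with hi=value and right with lo=value.
Preorder trace (stopping at first violation):
  at node 25 with bounds (-inf, +inf): OK
  at node 24 with bounds (-inf, 25): OK
  at node 11 with bounds (-inf, 24): OK
  at node 16 with bounds (11, 24): OK
  at node 41 with bounds (25, +inf): OK
  at node 34 with bounds (25, 41): OK
  at node 44 with bounds (41, +inf): OK
No violation found at any node.
Result: Valid BST


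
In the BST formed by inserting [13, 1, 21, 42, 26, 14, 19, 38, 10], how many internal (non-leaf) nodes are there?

Tree built from: [13, 1, 21, 42, 26, 14, 19, 38, 10]
Tree (level-order array): [13, 1, 21, None, 10, 14, 42, None, None, None, 19, 26, None, None, None, None, 38]
Rule: An internal node has at least one child.
Per-node child counts:
  node 13: 2 child(ren)
  node 1: 1 child(ren)
  node 10: 0 child(ren)
  node 21: 2 child(ren)
  node 14: 1 child(ren)
  node 19: 0 child(ren)
  node 42: 1 child(ren)
  node 26: 1 child(ren)
  node 38: 0 child(ren)
Matching nodes: [13, 1, 21, 14, 42, 26]
Count of internal (non-leaf) nodes: 6


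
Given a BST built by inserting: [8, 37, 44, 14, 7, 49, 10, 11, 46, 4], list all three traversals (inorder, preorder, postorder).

Tree insertion order: [8, 37, 44, 14, 7, 49, 10, 11, 46, 4]
Tree (level-order array): [8, 7, 37, 4, None, 14, 44, None, None, 10, None, None, 49, None, 11, 46]
Inorder (L, root, R): [4, 7, 8, 10, 11, 14, 37, 44, 46, 49]
Preorder (root, L, R): [8, 7, 4, 37, 14, 10, 11, 44, 49, 46]
Postorder (L, R, root): [4, 7, 11, 10, 14, 46, 49, 44, 37, 8]


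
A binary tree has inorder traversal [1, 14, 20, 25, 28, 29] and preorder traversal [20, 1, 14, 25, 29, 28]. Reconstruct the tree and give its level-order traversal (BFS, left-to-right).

Inorder:  [1, 14, 20, 25, 28, 29]
Preorder: [20, 1, 14, 25, 29, 28]
Algorithm: preorder visits root first, so consume preorder in order;
for each root, split the current inorder slice at that value into
left-subtree inorder and right-subtree inorder, then recurse.
Recursive splits:
  root=20; inorder splits into left=[1, 14], right=[25, 28, 29]
  root=1; inorder splits into left=[], right=[14]
  root=14; inorder splits into left=[], right=[]
  root=25; inorder splits into left=[], right=[28, 29]
  root=29; inorder splits into left=[28], right=[]
  root=28; inorder splits into left=[], right=[]
Reconstructed level-order: [20, 1, 25, 14, 29, 28]


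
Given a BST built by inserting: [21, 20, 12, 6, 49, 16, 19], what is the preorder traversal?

Tree insertion order: [21, 20, 12, 6, 49, 16, 19]
Tree (level-order array): [21, 20, 49, 12, None, None, None, 6, 16, None, None, None, 19]
Preorder traversal: [21, 20, 12, 6, 16, 19, 49]


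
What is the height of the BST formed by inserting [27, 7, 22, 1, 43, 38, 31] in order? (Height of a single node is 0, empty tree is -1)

Insertion order: [27, 7, 22, 1, 43, 38, 31]
Tree (level-order array): [27, 7, 43, 1, 22, 38, None, None, None, None, None, 31]
Compute height bottom-up (empty subtree = -1):
  height(1) = 1 + max(-1, -1) = 0
  height(22) = 1 + max(-1, -1) = 0
  height(7) = 1 + max(0, 0) = 1
  height(31) = 1 + max(-1, -1) = 0
  height(38) = 1 + max(0, -1) = 1
  height(43) = 1 + max(1, -1) = 2
  height(27) = 1 + max(1, 2) = 3
Height = 3


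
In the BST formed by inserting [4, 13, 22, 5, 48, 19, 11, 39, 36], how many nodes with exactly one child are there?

Tree built from: [4, 13, 22, 5, 48, 19, 11, 39, 36]
Tree (level-order array): [4, None, 13, 5, 22, None, 11, 19, 48, None, None, None, None, 39, None, 36]
Rule: These are nodes with exactly 1 non-null child.
Per-node child counts:
  node 4: 1 child(ren)
  node 13: 2 child(ren)
  node 5: 1 child(ren)
  node 11: 0 child(ren)
  node 22: 2 child(ren)
  node 19: 0 child(ren)
  node 48: 1 child(ren)
  node 39: 1 child(ren)
  node 36: 0 child(ren)
Matching nodes: [4, 5, 48, 39]
Count of nodes with exactly one child: 4


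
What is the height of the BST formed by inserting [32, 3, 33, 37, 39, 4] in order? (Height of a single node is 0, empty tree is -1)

Insertion order: [32, 3, 33, 37, 39, 4]
Tree (level-order array): [32, 3, 33, None, 4, None, 37, None, None, None, 39]
Compute height bottom-up (empty subtree = -1):
  height(4) = 1 + max(-1, -1) = 0
  height(3) = 1 + max(-1, 0) = 1
  height(39) = 1 + max(-1, -1) = 0
  height(37) = 1 + max(-1, 0) = 1
  height(33) = 1 + max(-1, 1) = 2
  height(32) = 1 + max(1, 2) = 3
Height = 3


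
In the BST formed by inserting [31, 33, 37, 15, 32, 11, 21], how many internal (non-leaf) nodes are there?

Tree built from: [31, 33, 37, 15, 32, 11, 21]
Tree (level-order array): [31, 15, 33, 11, 21, 32, 37]
Rule: An internal node has at least one child.
Per-node child counts:
  node 31: 2 child(ren)
  node 15: 2 child(ren)
  node 11: 0 child(ren)
  node 21: 0 child(ren)
  node 33: 2 child(ren)
  node 32: 0 child(ren)
  node 37: 0 child(ren)
Matching nodes: [31, 15, 33]
Count of internal (non-leaf) nodes: 3


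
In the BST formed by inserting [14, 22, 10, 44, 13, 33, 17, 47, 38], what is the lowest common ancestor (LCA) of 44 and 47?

Tree insertion order: [14, 22, 10, 44, 13, 33, 17, 47, 38]
Tree (level-order array): [14, 10, 22, None, 13, 17, 44, None, None, None, None, 33, 47, None, 38]
In a BST, the LCA of p=44, q=47 is the first node v on the
root-to-leaf path with p <= v <= q (go left if both < v, right if both > v).
Walk from root:
  at 14: both 44 and 47 > 14, go right
  at 22: both 44 and 47 > 22, go right
  at 44: 44 <= 44 <= 47, this is the LCA
LCA = 44


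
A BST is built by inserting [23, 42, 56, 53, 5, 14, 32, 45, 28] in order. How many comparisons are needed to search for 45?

Search path for 45: 23 -> 42 -> 56 -> 53 -> 45
Found: True
Comparisons: 5


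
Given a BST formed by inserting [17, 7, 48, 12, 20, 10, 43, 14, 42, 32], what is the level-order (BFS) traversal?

Tree insertion order: [17, 7, 48, 12, 20, 10, 43, 14, 42, 32]
Tree (level-order array): [17, 7, 48, None, 12, 20, None, 10, 14, None, 43, None, None, None, None, 42, None, 32]
BFS from the root, enqueuing left then right child of each popped node:
  queue [17] -> pop 17, enqueue [7, 48], visited so far: [17]
  queue [7, 48] -> pop 7, enqueue [12], visited so far: [17, 7]
  queue [48, 12] -> pop 48, enqueue [20], visited so far: [17, 7, 48]
  queue [12, 20] -> pop 12, enqueue [10, 14], visited so far: [17, 7, 48, 12]
  queue [20, 10, 14] -> pop 20, enqueue [43], visited so far: [17, 7, 48, 12, 20]
  queue [10, 14, 43] -> pop 10, enqueue [none], visited so far: [17, 7, 48, 12, 20, 10]
  queue [14, 43] -> pop 14, enqueue [none], visited so far: [17, 7, 48, 12, 20, 10, 14]
  queue [43] -> pop 43, enqueue [42], visited so far: [17, 7, 48, 12, 20, 10, 14, 43]
  queue [42] -> pop 42, enqueue [32], visited so far: [17, 7, 48, 12, 20, 10, 14, 43, 42]
  queue [32] -> pop 32, enqueue [none], visited so far: [17, 7, 48, 12, 20, 10, 14, 43, 42, 32]
Result: [17, 7, 48, 12, 20, 10, 14, 43, 42, 32]


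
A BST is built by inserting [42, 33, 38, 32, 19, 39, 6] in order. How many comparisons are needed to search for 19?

Search path for 19: 42 -> 33 -> 32 -> 19
Found: True
Comparisons: 4


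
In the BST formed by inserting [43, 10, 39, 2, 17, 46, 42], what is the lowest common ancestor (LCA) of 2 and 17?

Tree insertion order: [43, 10, 39, 2, 17, 46, 42]
Tree (level-order array): [43, 10, 46, 2, 39, None, None, None, None, 17, 42]
In a BST, the LCA of p=2, q=17 is the first node v on the
root-to-leaf path with p <= v <= q (go left if both < v, right if both > v).
Walk from root:
  at 43: both 2 and 17 < 43, go left
  at 10: 2 <= 10 <= 17, this is the LCA
LCA = 10


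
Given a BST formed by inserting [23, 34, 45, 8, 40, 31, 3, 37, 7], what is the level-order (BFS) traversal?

Tree insertion order: [23, 34, 45, 8, 40, 31, 3, 37, 7]
Tree (level-order array): [23, 8, 34, 3, None, 31, 45, None, 7, None, None, 40, None, None, None, 37]
BFS from the root, enqueuing left then right child of each popped node:
  queue [23] -> pop 23, enqueue [8, 34], visited so far: [23]
  queue [8, 34] -> pop 8, enqueue [3], visited so far: [23, 8]
  queue [34, 3] -> pop 34, enqueue [31, 45], visited so far: [23, 8, 34]
  queue [3, 31, 45] -> pop 3, enqueue [7], visited so far: [23, 8, 34, 3]
  queue [31, 45, 7] -> pop 31, enqueue [none], visited so far: [23, 8, 34, 3, 31]
  queue [45, 7] -> pop 45, enqueue [40], visited so far: [23, 8, 34, 3, 31, 45]
  queue [7, 40] -> pop 7, enqueue [none], visited so far: [23, 8, 34, 3, 31, 45, 7]
  queue [40] -> pop 40, enqueue [37], visited so far: [23, 8, 34, 3, 31, 45, 7, 40]
  queue [37] -> pop 37, enqueue [none], visited so far: [23, 8, 34, 3, 31, 45, 7, 40, 37]
Result: [23, 8, 34, 3, 31, 45, 7, 40, 37]


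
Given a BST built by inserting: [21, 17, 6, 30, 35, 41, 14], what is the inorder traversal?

Tree insertion order: [21, 17, 6, 30, 35, 41, 14]
Tree (level-order array): [21, 17, 30, 6, None, None, 35, None, 14, None, 41]
Inorder traversal: [6, 14, 17, 21, 30, 35, 41]


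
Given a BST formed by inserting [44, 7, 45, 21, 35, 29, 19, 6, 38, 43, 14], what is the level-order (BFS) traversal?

Tree insertion order: [44, 7, 45, 21, 35, 29, 19, 6, 38, 43, 14]
Tree (level-order array): [44, 7, 45, 6, 21, None, None, None, None, 19, 35, 14, None, 29, 38, None, None, None, None, None, 43]
BFS from the root, enqueuing left then right child of each popped node:
  queue [44] -> pop 44, enqueue [7, 45], visited so far: [44]
  queue [7, 45] -> pop 7, enqueue [6, 21], visited so far: [44, 7]
  queue [45, 6, 21] -> pop 45, enqueue [none], visited so far: [44, 7, 45]
  queue [6, 21] -> pop 6, enqueue [none], visited so far: [44, 7, 45, 6]
  queue [21] -> pop 21, enqueue [19, 35], visited so far: [44, 7, 45, 6, 21]
  queue [19, 35] -> pop 19, enqueue [14], visited so far: [44, 7, 45, 6, 21, 19]
  queue [35, 14] -> pop 35, enqueue [29, 38], visited so far: [44, 7, 45, 6, 21, 19, 35]
  queue [14, 29, 38] -> pop 14, enqueue [none], visited so far: [44, 7, 45, 6, 21, 19, 35, 14]
  queue [29, 38] -> pop 29, enqueue [none], visited so far: [44, 7, 45, 6, 21, 19, 35, 14, 29]
  queue [38] -> pop 38, enqueue [43], visited so far: [44, 7, 45, 6, 21, 19, 35, 14, 29, 38]
  queue [43] -> pop 43, enqueue [none], visited so far: [44, 7, 45, 6, 21, 19, 35, 14, 29, 38, 43]
Result: [44, 7, 45, 6, 21, 19, 35, 14, 29, 38, 43]


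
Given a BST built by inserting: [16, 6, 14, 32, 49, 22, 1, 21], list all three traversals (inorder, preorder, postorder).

Tree insertion order: [16, 6, 14, 32, 49, 22, 1, 21]
Tree (level-order array): [16, 6, 32, 1, 14, 22, 49, None, None, None, None, 21]
Inorder (L, root, R): [1, 6, 14, 16, 21, 22, 32, 49]
Preorder (root, L, R): [16, 6, 1, 14, 32, 22, 21, 49]
Postorder (L, R, root): [1, 14, 6, 21, 22, 49, 32, 16]


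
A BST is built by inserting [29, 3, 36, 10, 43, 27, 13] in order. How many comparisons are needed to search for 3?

Search path for 3: 29 -> 3
Found: True
Comparisons: 2


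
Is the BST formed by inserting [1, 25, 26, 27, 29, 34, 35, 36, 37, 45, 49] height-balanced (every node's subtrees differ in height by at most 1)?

Tree (level-order array): [1, None, 25, None, 26, None, 27, None, 29, None, 34, None, 35, None, 36, None, 37, None, 45, None, 49]
Definition: a tree is height-balanced if, at every node, |h(left) - h(right)| <= 1 (empty subtree has height -1).
Bottom-up per-node check:
  node 49: h_left=-1, h_right=-1, diff=0 [OK], height=0
  node 45: h_left=-1, h_right=0, diff=1 [OK], height=1
  node 37: h_left=-1, h_right=1, diff=2 [FAIL (|-1-1|=2 > 1)], height=2
  node 36: h_left=-1, h_right=2, diff=3 [FAIL (|-1-2|=3 > 1)], height=3
  node 35: h_left=-1, h_right=3, diff=4 [FAIL (|-1-3|=4 > 1)], height=4
  node 34: h_left=-1, h_right=4, diff=5 [FAIL (|-1-4|=5 > 1)], height=5
  node 29: h_left=-1, h_right=5, diff=6 [FAIL (|-1-5|=6 > 1)], height=6
  node 27: h_left=-1, h_right=6, diff=7 [FAIL (|-1-6|=7 > 1)], height=7
  node 26: h_left=-1, h_right=7, diff=8 [FAIL (|-1-7|=8 > 1)], height=8
  node 25: h_left=-1, h_right=8, diff=9 [FAIL (|-1-8|=9 > 1)], height=9
  node 1: h_left=-1, h_right=9, diff=10 [FAIL (|-1-9|=10 > 1)], height=10
Node 37 violates the condition: |-1 - 1| = 2 > 1.
Result: Not balanced


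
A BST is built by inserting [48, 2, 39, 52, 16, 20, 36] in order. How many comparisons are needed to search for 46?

Search path for 46: 48 -> 2 -> 39
Found: False
Comparisons: 3


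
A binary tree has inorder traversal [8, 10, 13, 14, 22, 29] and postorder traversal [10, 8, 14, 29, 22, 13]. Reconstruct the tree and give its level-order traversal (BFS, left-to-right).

Inorder:   [8, 10, 13, 14, 22, 29]
Postorder: [10, 8, 14, 29, 22, 13]
Algorithm: postorder visits root last, so walk postorder right-to-left;
each value is the root of the current inorder slice — split it at that
value, recurse on the right subtree first, then the left.
Recursive splits:
  root=13; inorder splits into left=[8, 10], right=[14, 22, 29]
  root=22; inorder splits into left=[14], right=[29]
  root=29; inorder splits into left=[], right=[]
  root=14; inorder splits into left=[], right=[]
  root=8; inorder splits into left=[], right=[10]
  root=10; inorder splits into left=[], right=[]
Reconstructed level-order: [13, 8, 22, 10, 14, 29]


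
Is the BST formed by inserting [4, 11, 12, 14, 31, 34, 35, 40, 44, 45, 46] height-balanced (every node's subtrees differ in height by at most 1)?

Tree (level-order array): [4, None, 11, None, 12, None, 14, None, 31, None, 34, None, 35, None, 40, None, 44, None, 45, None, 46]
Definition: a tree is height-balanced if, at every node, |h(left) - h(right)| <= 1 (empty subtree has height -1).
Bottom-up per-node check:
  node 46: h_left=-1, h_right=-1, diff=0 [OK], height=0
  node 45: h_left=-1, h_right=0, diff=1 [OK], height=1
  node 44: h_left=-1, h_right=1, diff=2 [FAIL (|-1-1|=2 > 1)], height=2
  node 40: h_left=-1, h_right=2, diff=3 [FAIL (|-1-2|=3 > 1)], height=3
  node 35: h_left=-1, h_right=3, diff=4 [FAIL (|-1-3|=4 > 1)], height=4
  node 34: h_left=-1, h_right=4, diff=5 [FAIL (|-1-4|=5 > 1)], height=5
  node 31: h_left=-1, h_right=5, diff=6 [FAIL (|-1-5|=6 > 1)], height=6
  node 14: h_left=-1, h_right=6, diff=7 [FAIL (|-1-6|=7 > 1)], height=7
  node 12: h_left=-1, h_right=7, diff=8 [FAIL (|-1-7|=8 > 1)], height=8
  node 11: h_left=-1, h_right=8, diff=9 [FAIL (|-1-8|=9 > 1)], height=9
  node 4: h_left=-1, h_right=9, diff=10 [FAIL (|-1-9|=10 > 1)], height=10
Node 44 violates the condition: |-1 - 1| = 2 > 1.
Result: Not balanced


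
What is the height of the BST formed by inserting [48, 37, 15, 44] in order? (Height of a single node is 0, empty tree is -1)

Insertion order: [48, 37, 15, 44]
Tree (level-order array): [48, 37, None, 15, 44]
Compute height bottom-up (empty subtree = -1):
  height(15) = 1 + max(-1, -1) = 0
  height(44) = 1 + max(-1, -1) = 0
  height(37) = 1 + max(0, 0) = 1
  height(48) = 1 + max(1, -1) = 2
Height = 2


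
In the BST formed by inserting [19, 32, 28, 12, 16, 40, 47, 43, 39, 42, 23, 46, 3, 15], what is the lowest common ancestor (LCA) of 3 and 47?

Tree insertion order: [19, 32, 28, 12, 16, 40, 47, 43, 39, 42, 23, 46, 3, 15]
Tree (level-order array): [19, 12, 32, 3, 16, 28, 40, None, None, 15, None, 23, None, 39, 47, None, None, None, None, None, None, 43, None, 42, 46]
In a BST, the LCA of p=3, q=47 is the first node v on the
root-to-leaf path with p <= v <= q (go left if both < v, right if both > v).
Walk from root:
  at 19: 3 <= 19 <= 47, this is the LCA
LCA = 19


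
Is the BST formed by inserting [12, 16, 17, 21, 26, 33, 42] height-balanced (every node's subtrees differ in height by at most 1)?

Tree (level-order array): [12, None, 16, None, 17, None, 21, None, 26, None, 33, None, 42]
Definition: a tree is height-balanced if, at every node, |h(left) - h(right)| <= 1 (empty subtree has height -1).
Bottom-up per-node check:
  node 42: h_left=-1, h_right=-1, diff=0 [OK], height=0
  node 33: h_left=-1, h_right=0, diff=1 [OK], height=1
  node 26: h_left=-1, h_right=1, diff=2 [FAIL (|-1-1|=2 > 1)], height=2
  node 21: h_left=-1, h_right=2, diff=3 [FAIL (|-1-2|=3 > 1)], height=3
  node 17: h_left=-1, h_right=3, diff=4 [FAIL (|-1-3|=4 > 1)], height=4
  node 16: h_left=-1, h_right=4, diff=5 [FAIL (|-1-4|=5 > 1)], height=5
  node 12: h_left=-1, h_right=5, diff=6 [FAIL (|-1-5|=6 > 1)], height=6
Node 26 violates the condition: |-1 - 1| = 2 > 1.
Result: Not balanced


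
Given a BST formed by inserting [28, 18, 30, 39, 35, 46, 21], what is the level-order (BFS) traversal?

Tree insertion order: [28, 18, 30, 39, 35, 46, 21]
Tree (level-order array): [28, 18, 30, None, 21, None, 39, None, None, 35, 46]
BFS from the root, enqueuing left then right child of each popped node:
  queue [28] -> pop 28, enqueue [18, 30], visited so far: [28]
  queue [18, 30] -> pop 18, enqueue [21], visited so far: [28, 18]
  queue [30, 21] -> pop 30, enqueue [39], visited so far: [28, 18, 30]
  queue [21, 39] -> pop 21, enqueue [none], visited so far: [28, 18, 30, 21]
  queue [39] -> pop 39, enqueue [35, 46], visited so far: [28, 18, 30, 21, 39]
  queue [35, 46] -> pop 35, enqueue [none], visited so far: [28, 18, 30, 21, 39, 35]
  queue [46] -> pop 46, enqueue [none], visited so far: [28, 18, 30, 21, 39, 35, 46]
Result: [28, 18, 30, 21, 39, 35, 46]
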